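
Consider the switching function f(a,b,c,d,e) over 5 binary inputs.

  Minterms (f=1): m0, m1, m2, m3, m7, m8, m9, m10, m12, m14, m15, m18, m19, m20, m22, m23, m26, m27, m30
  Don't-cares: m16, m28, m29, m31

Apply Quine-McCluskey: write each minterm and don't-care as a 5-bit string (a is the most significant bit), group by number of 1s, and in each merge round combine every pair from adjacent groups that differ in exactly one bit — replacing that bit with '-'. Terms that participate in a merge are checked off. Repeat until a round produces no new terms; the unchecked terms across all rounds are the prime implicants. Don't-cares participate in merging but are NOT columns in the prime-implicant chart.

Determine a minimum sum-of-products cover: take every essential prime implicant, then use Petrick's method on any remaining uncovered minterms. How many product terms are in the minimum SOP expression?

[col 0] 00000*, 00001*, 00010*, 00011*, 00111*, 01000*, 01001*, 01010*, 01100*, 01110*, 01111*, 10000*, 10010*, 10011*, 10100*, 10110*, 10111*, 11010*, 11011*, 11100*, 11101*, 11110*, 11111*
[col 1] -0000*, -0010*, -0011*, -0111*, -1010*, -1100*, -1110*, -1111*, 0-000*, 0-001*, 0-010*, 0-111*, 00-11*, 000-0*, 000-1*, 0000-*, 0001-*, 01-00*, 01-10*, 010-0*, 0100-*, 011-0*, 0111-*, 1-010*, 1-011*, 1-100*, 1-110*, 1-111*, 10-00*, 10-10*, 10-11*, 100-0*, 1001-*, 101-0*, 1011-*, 11-10*, 11-11*, 1101-*, 111-0*, 111-1*, 1110-*, 1111-*
[col 2] --010, --111, -0-11, -00-0, -001-, -1-10, -11-0, -111-, 0-0-0, 0-00-, 000--, 01--0, 1--10*, 1--11*, 1-01-*, 1-1-0, 1-11-*, 10--0, 10-1-*, 11-1-*, 111--
[col 3] 1--1-
Prime implicants: --010, --111, -0-11, -00-0, -001-, -1-10, -11-0, -111-, 0-0-0, 0-00-, 000--, 01--0, 1--1-, 1-1-0, 10--0, 111--
PI chart (minterm → PIs covering it):
  0 | -00-0,0-0-0,0-00-,000--
  1 | 0-00-,000--
  2 | --010,-00-0,-001-,0-0-0,000--
  3 | -0-11,-001-,000--
  7 | --111,-0-11
  8 | 0-0-0,0-00-,01--0
  9 | 0-00-  (sole → essential)
  10 | --010,-1-10,0-0-0,01--0
  12 | -11-0,01--0
  14 | -1-10,-11-0,-111-,01--0
  15 | --111,-111-
  18 | --010,-00-0,-001-,1--1-,10--0
  19 | -0-11,-001-,1--1-
  20 | 1-1-0,10--0
  22 | 1--1-,1-1-0,10--0
  23 | --111,-0-11,1--1-
  26 | --010,-1-10,1--1-
  27 | 1--1-  (sole → essential)
  30 | -1-10,-11-0,-111-,1--1-,1-1-0,111--
Essential prime implicants: 0-00-, 1--1-
Petrick residual → --111, -001-, 01--0, 1-1-0
Minimum SOP uses 6 PIs: cde + b'c'd + a'c'd' + a'be' + ad + ace'

6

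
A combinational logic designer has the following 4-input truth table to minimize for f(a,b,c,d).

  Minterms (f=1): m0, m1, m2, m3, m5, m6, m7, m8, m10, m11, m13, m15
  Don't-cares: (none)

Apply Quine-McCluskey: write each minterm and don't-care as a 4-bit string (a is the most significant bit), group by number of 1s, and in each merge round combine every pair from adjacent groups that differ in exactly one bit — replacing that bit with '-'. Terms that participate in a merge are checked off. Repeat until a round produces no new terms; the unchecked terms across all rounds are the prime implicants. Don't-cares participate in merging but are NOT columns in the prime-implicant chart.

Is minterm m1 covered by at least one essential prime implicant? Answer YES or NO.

NO

size-2^0 implicants → 0000(✓)  0001(✓)  0010(✓)  0011(✓)  0101(✓)  0110(✓)  0111(✓)  1000(✓)  1010(✓)  1011(✓)  1101(✓)  1111(✓)
size-2^1 implicants → -000(✓)  -010(✓)  -011(✓)  -101(✓)  -111(✓)  0-01(✓)  0-10(✓)  0-11(✓)  00-0(✓)  00-1(✓)  000-(✓)  001-(✓)  01-1(✓)  011-(✓)  1-11(✓)  10-0(✓)  101-(✓)  11-1(✓)
size-2^2 implicants → --11  -0-0  -01-  -1-1  0--1  0-1-  00--
Unchecked terms (primes): --11, -0-0, -01-, -1-1, 0--1, 0-1-, 00--
Minterm coverage:
  m0 ⊆ -0-0,00--
  m1 ⊆ 0--1,00--
  m2 ⊆ -0-0,-01-,0-1-,00--
  m3 ⊆ --11,-01-,0--1,0-1-,00--
  m5 ⊆ -1-1,0--1
  m6 ⊆ 0-1- [E]
  m7 ⊆ --11,-1-1,0--1,0-1-
  m8 ⊆ -0-0 [E]
  m10 ⊆ -0-0,-01-
  m11 ⊆ --11,-01-
  m13 ⊆ -1-1 [E]
  m15 ⊆ --11,-1-1
E = {-0-0, -1-1, 0-1-}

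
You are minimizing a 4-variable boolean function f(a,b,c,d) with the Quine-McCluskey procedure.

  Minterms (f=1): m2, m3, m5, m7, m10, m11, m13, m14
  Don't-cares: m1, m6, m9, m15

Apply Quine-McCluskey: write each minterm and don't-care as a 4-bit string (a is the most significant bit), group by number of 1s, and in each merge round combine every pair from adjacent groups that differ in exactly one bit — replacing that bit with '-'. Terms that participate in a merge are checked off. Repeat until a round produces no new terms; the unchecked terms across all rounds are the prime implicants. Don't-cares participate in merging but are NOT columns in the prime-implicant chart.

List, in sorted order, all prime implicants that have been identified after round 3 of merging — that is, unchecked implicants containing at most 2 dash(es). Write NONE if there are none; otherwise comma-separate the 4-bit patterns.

NONE

Round 0: 0001✓ 0010✓ 0011✓ 0101✓ 0110✓ 0111✓ 1001✓ 1010✓ 1011✓ 1101✓ 1110✓ 1111✓
Round 1: -001✓ -010✓ -011✓ -101✓ -110✓ -111✓ 0-01✓ 0-10✓ 0-11✓ 00-1✓ 001-✓ 01-1✓ 011-✓ 1-01✓ 1-10✓ 1-11✓ 10-1✓ 101-✓ 11-1✓ 111-✓
Round 2: --01✓ --10✓ --11✓ -0-1✓ -01-✓ -1-1✓ -11-✓ 0--1✓ 0-1-✓ 1--1✓ 1-1-✓
Round 3: ---1 --1-
PIs = {---1, --1-}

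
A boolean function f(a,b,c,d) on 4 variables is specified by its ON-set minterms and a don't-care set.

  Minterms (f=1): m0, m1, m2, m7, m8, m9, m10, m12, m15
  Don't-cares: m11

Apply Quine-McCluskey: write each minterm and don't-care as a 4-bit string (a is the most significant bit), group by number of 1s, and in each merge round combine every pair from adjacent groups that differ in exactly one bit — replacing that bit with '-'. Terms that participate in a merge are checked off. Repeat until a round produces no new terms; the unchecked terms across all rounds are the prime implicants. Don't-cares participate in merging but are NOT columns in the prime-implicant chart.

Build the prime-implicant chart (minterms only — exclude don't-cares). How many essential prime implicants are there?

4

Round 0: 0000✓ 0001✓ 0010✓ 0111✓ 1000✓ 1001✓ 1010✓ 1011✓ 1100✓ 1111✓
Round 1: -000✓ -001✓ -010✓ -111 00-0✓ 000-✓ 1-00 1-11 10-0✓ 10-1✓ 100-✓ 101-✓
Round 2: -0-0 -00- 10--
PIs = {-0-0, -00-, -111, 1-00, 1-11, 10--}
Coverage chart:
  m0: -0-0,-00-
  m1: -00- ←essential
  m2: -0-0 ←essential
  m7: -111 ←essential
  m8: -0-0,-00-,1-00,10--
  m9: -00-,10--
  m10: -0-0,10--
  m12: 1-00 ←essential
  m15: -111,1-11
Essential: -0-0, -00-, -111, 1-00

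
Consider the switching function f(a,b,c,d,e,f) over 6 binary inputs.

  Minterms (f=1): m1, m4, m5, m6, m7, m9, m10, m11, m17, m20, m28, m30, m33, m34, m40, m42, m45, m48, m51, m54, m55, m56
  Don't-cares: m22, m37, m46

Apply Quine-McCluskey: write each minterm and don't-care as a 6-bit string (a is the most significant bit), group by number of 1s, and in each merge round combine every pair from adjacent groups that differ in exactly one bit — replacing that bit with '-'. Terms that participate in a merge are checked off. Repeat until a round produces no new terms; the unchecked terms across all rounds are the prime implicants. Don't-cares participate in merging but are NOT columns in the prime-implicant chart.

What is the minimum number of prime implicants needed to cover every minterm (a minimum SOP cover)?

[col 0] 000001*, 000100*, 000101*, 000110*, 000111*, 001001*, 001010*, 001011*, 010001*, 010100*, 010110*, 011100*, 011110*, 100001*, 100010*, 100101*, 101000*, 101010*, 101101*, 101110*, 110000*, 110011*, 110110*, 110111*, 111000*
[col 1] -00001*, -00101*, -01010, -10110, 0-0001, 0-0100*, 0-0110*, 00-001, 000-01*, 0001-0*, 0001-1*, 00010-*, 00011-*, 0010-1, 00101-, 01-100*, 01-110*, 0101-0*, 0111-0*, 1-1000, 10-010, 10-101, 100-01*, 101-10, 1010-0, 11-000, 110-11, 11011-
[col 2] -00-01, 0-01-0, 0001--, 01-1-0
Prime implicants: -00-01, -01010, -10110, 0-0001, 0-01-0, 00-001, 0001--, 0010-1, 00101-, 01-1-0, 1-1000, 10-010, 10-101, 101-10, 1010-0, 11-000, 110-11, 11011-
PI chart (minterm → PIs covering it):
  1 | -00-01,0-0001,00-001
  4 | 0-01-0,0001--
  5 | -00-01,0001--
  6 | 0-01-0,0001--
  7 | 0001--  (sole → essential)
  9 | 00-001,0010-1
  10 | -01010,00101-
  11 | 0010-1,00101-
  17 | 0-0001  (sole → essential)
  20 | 0-01-0,01-1-0
  28 | 01-1-0  (sole → essential)
  30 | 01-1-0  (sole → essential)
  33 | -00-01  (sole → essential)
  34 | 10-010  (sole → essential)
  40 | 1-1000,1010-0
  42 | -01010,10-010,101-10,1010-0
  45 | 10-101  (sole → essential)
  48 | 11-000  (sole → essential)
  51 | 110-11  (sole → essential)
  54 | -10110,11011-
  55 | 110-11,11011-
  56 | 1-1000,11-000
Essential prime implicants: -00-01, 0-0001, 0001--, 01-1-0, 10-010, 10-101, 11-000, 110-11
Petrick residual → -01010, -10110, 0010-1, 1-1000
Minimum SOP uses 12 PIs: b'c'e'f + b'cd'ef' + bc'def' + a'c'd'e'f + a'b'c'd + a'b'cd'f + a'bdf' + acd'e'f' + ab'd'ef' + ab'de'f + abd'e'f' + abc'ef

12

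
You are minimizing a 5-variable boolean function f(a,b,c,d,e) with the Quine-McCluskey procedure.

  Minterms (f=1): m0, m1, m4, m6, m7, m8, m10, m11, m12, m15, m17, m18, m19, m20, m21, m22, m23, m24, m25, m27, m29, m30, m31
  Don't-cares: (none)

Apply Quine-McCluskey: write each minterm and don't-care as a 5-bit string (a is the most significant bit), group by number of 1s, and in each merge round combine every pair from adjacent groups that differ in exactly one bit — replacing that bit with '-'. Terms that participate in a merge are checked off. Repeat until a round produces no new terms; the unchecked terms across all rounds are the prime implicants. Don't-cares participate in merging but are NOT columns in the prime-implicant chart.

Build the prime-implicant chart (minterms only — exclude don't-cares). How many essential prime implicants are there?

4

Round 0: 00000✓ 00001✓ 00100✓ 00110✓ 00111✓ 01000✓ 01010✓ 01011✓ 01100✓ 01111✓ 10001✓ 10010✓ 10011✓ 10100✓ 10101✓ 10110✓ 10111✓ 11000✓ 11001✓ 11011✓ 11101✓ 11110✓ 11111✓
Round 1: -0001 -0100✓ -0110✓ -0111✓ -1000 -1011✓ -1111✓ 0-000✓ 0-100✓ 0-111✓ 00-00✓ 0000- 001-0✓ 0011-✓ 01-00✓ 01-11✓ 010-0 0101- 1-001✓ 1-011✓ 1-101✓ 1-110✓ 1-111✓ 10-01✓ 10-10✓ 10-11✓ 100-1✓ 1001-✓ 101-0✓ 101-1✓ 1010-✓ 1011-✓ 11-01✓ 11-11✓ 110-1✓ 1100- 111-1✓ 1111-✓
Round 2: --111 -01-0 -011- -1-11 0--00 1--01✓ 1--11✓ 1-0-1✓ 1-1-1✓ 1-11- 10--1✓ 10-1- 101-- 11--1✓
Round 3: 1---1
PIs = {--111, -0001, -01-0, -011-, -1-11, -1000, 0--00, 0000-, 010-0, 0101-, 1---1, 1-11-, 10-1-, 101--, 1100-}
Coverage chart:
  m0: 0--00,0000-
  m1: -0001,0000-
  m4: -01-0,0--00
  m6: -01-0,-011-
  m7: --111,-011-
  m8: -1000,0--00,010-0
  m10: 010-0,0101-
  m11: -1-11,0101-
  m12: 0--00 ←essential
  m15: --111,-1-11
  m17: -0001,1---1
  m18: 10-1- ←essential
  m19: 1---1,10-1-
  m20: -01-0,101--
  m21: 1---1,101--
  m22: -01-0,-011-,1-11-,10-1-,101--
  m23: --111,-011-,1---1,1-11-,10-1-,101--
  m24: -1000,1100-
  m25: 1---1,1100-
  m27: -1-11,1---1
  m29: 1---1 ←essential
  m30: 1-11- ←essential
  m31: --111,-1-11,1---1,1-11-
Essential: 0--00, 1---1, 1-11-, 10-1-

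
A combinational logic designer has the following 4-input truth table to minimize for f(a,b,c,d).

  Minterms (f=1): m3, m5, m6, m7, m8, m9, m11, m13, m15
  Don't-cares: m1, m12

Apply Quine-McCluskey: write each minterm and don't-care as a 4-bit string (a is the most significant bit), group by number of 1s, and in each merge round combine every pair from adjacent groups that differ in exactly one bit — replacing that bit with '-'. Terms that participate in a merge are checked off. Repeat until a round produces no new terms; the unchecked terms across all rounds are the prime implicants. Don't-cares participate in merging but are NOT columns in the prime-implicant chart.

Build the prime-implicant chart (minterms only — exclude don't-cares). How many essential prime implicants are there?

Round 0: 0001✓ 0011✓ 0101✓ 0110✓ 0111✓ 1000✓ 1001✓ 1011✓ 1100✓ 1101✓ 1111✓
Round 1: -001✓ -011✓ -101✓ -111✓ 0-01✓ 0-11✓ 00-1✓ 01-1✓ 011- 1-00✓ 1-01✓ 1-11✓ 10-1✓ 100-✓ 11-1✓ 110-✓
Round 2: --01✓ --11✓ -0-1✓ -1-1✓ 0--1✓ 1--1✓ 1-0-
Round 3: ---1
PIs = {---1, 011-, 1-0-}
Coverage chart:
  m3: ---1 ←essential
  m5: ---1 ←essential
  m6: 011- ←essential
  m7: ---1,011-
  m8: 1-0- ←essential
  m9: ---1,1-0-
  m11: ---1 ←essential
  m13: ---1,1-0-
  m15: ---1 ←essential
Essential: ---1, 011-, 1-0-

3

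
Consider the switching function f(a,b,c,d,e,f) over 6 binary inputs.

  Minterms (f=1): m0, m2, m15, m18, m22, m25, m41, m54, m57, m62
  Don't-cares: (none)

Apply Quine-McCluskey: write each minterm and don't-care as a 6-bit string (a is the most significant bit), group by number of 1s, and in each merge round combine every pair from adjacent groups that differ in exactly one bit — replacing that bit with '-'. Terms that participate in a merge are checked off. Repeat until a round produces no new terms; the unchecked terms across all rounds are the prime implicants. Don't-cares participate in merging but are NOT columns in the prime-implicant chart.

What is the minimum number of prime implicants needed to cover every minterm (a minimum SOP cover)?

Round 0: 000000✓ 000010✓ 001111 010010✓ 010110✓ 011001✓ 101001✓ 110110✓ 111001✓ 111110✓
Round 1: -10110 -11001 0-0010 0000-0 010-10 1-1001 11-110
PIs = {-10110, -11001, 0-0010, 0000-0, 001111, 010-10, 1-1001, 11-110}
Coverage chart:
  m0: 0000-0 ←essential
  m2: 0-0010,0000-0
  m15: 001111 ←essential
  m18: 0-0010,010-10
  m22: -10110,010-10
  m25: -11001 ←essential
  m41: 1-1001 ←essential
  m54: -10110,11-110
  m57: -11001,1-1001
  m62: 11-110 ←essential
Essential: -11001, 0000-0, 001111, 1-1001, 11-110
Petrick residual → 010-10
Min cover (6 terms): bcd'e'f + a'b'c'd'f' + a'b'cdef + a'bc'ef' + acd'e'f + abdef'

6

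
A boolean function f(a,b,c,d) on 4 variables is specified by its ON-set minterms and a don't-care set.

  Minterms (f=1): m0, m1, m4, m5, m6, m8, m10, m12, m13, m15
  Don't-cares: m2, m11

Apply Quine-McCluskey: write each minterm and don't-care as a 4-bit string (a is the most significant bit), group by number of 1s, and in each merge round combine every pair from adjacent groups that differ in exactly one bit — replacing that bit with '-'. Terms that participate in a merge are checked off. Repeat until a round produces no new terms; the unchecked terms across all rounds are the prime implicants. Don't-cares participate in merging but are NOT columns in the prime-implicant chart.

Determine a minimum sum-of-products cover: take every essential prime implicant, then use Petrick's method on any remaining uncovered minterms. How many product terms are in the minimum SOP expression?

5

[col 0] 0000*, 0001*, 0010*, 0100*, 0101*, 0110*, 1000*, 1010*, 1011*, 1100*, 1101*, 1111*
[col 1] -000*, -010*, -100*, -101*, 0-00*, 0-01*, 0-10*, 00-0*, 000-*, 01-0*, 010-*, 1-00*, 1-11, 10-0*, 101-, 11-1, 110-*
[col 2] --00, -0-0, -10-, 0--0, 0-0-
Prime implicants: --00, -0-0, -10-, 0--0, 0-0-, 1-11, 101-, 11-1
PI chart (minterm → PIs covering it):
  0 | --00,-0-0,0--0,0-0-
  1 | 0-0-  (sole → essential)
  4 | --00,-10-,0--0,0-0-
  5 | -10-,0-0-
  6 | 0--0  (sole → essential)
  8 | --00,-0-0
  10 | -0-0,101-
  12 | --00,-10-
  13 | -10-,11-1
  15 | 1-11,11-1
Essential prime implicants: 0--0, 0-0-
Petrick residual → --00, -0-0, 11-1
Minimum SOP uses 5 PIs: c'd' + b'd' + a'd' + a'c' + abd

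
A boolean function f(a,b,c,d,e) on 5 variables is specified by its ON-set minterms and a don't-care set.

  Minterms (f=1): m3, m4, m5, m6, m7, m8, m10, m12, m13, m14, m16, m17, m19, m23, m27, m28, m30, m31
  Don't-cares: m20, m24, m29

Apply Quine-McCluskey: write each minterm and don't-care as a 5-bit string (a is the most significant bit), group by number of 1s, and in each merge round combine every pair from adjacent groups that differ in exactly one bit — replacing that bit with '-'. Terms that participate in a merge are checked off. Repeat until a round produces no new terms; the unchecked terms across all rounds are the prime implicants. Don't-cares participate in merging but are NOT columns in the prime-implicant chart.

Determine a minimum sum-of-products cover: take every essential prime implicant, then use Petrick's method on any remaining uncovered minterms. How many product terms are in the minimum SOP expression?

7

Round 0: 00011✓ 00100✓ 00101✓ 00110✓ 00111✓ 01000✓ 01010✓ 01100✓ 01101✓ 01110✓ 10000✓ 10001✓ 10011✓ 10100✓ 10111✓ 11000✓ 11011✓ 11100✓ 11101✓ 11110✓ 11111✓
Round 1: -0011✓ -0100✓ -0111✓ -1000✓ -1100✓ -1101✓ -1110✓ 0-100✓ 0-101✓ 0-110✓ 00-11✓ 001-0✓ 001-1✓ 0010-✓ 0011-✓ 01-00✓ 01-10✓ 010-0✓ 011-0✓ 0110-✓ 1-000✓ 1-011✓ 1-100✓ 1-111✓ 10-00✓ 10-11✓ 100-1 1000- 11-00✓ 11-11✓ 111-0✓ 111-1✓ 1110-✓ 1111-✓
Round 2: --100 -0-11 -1-00 -11-0 -110- 0-1-0 0-10- 001-- 01--0 1--00 1--11 111--
PIs = {--100, -0-11, -1-00, -11-0, -110-, 0-1-0, 0-10-, 001--, 01--0, 1--00, 1--11, 100-1, 1000-, 111--}
Coverage chart:
  m3: -0-11 ←essential
  m4: --100,0-1-0,0-10-,001--
  m5: 0-10-,001--
  m6: 0-1-0,001--
  m7: -0-11,001--
  m8: -1-00,01--0
  m10: 01--0 ←essential
  m12: --100,-1-00,-11-0,-110-,0-1-0,0-10-,01--0
  m13: -110-,0-10-
  m14: -11-0,0-1-0,01--0
  m16: 1--00,1000-
  m17: 100-1,1000-
  m19: -0-11,1--11,100-1
  m23: -0-11,1--11
  m27: 1--11 ←essential
  m28: --100,-1-00,-11-0,-110-,1--00,111--
  m30: -11-0,111--
  m31: 1--11,111--
Essential: -0-11, 01--0, 1--11
Petrick residual → -11-0, -110-, 001--, 1000-
Min cover (7 terms): b'de + bce' + bcd' + a'b'c + a'be' + ade + ab'c'd'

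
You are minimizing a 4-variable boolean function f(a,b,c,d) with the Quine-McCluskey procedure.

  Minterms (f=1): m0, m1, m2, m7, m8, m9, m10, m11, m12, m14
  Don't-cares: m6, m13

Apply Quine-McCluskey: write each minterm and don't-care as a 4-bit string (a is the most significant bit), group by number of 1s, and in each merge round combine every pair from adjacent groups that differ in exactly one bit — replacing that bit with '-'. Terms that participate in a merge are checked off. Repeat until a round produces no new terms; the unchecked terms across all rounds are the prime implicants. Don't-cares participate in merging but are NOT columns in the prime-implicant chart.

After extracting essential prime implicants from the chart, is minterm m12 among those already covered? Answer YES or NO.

size-2^0 implicants → 0000(✓)  0001(✓)  0010(✓)  0110(✓)  0111(✓)  1000(✓)  1001(✓)  1010(✓)  1011(✓)  1100(✓)  1101(✓)  1110(✓)
size-2^1 implicants → -000(✓)  -001(✓)  -010(✓)  -110(✓)  0-10(✓)  00-0(✓)  000-(✓)  011-  1-00(✓)  1-01(✓)  1-10(✓)  10-0(✓)  10-1(✓)  100-(✓)  101-(✓)  11-0(✓)  110-(✓)
size-2^2 implicants → --10  -0-0  -00-  1--0  1-0-  10--
Unchecked terms (primes): --10, -0-0, -00-, 011-, 1--0, 1-0-, 10--
Minterm coverage:
  m0 ⊆ -0-0,-00-
  m1 ⊆ -00- [E]
  m2 ⊆ --10,-0-0
  m7 ⊆ 011- [E]
  m8 ⊆ -0-0,-00-,1--0,1-0-,10--
  m9 ⊆ -00-,1-0-,10--
  m10 ⊆ --10,-0-0,1--0,10--
  m11 ⊆ 10-- [E]
  m12 ⊆ 1--0,1-0-
  m14 ⊆ --10,1--0
E = {-00-, 011-, 10--}

NO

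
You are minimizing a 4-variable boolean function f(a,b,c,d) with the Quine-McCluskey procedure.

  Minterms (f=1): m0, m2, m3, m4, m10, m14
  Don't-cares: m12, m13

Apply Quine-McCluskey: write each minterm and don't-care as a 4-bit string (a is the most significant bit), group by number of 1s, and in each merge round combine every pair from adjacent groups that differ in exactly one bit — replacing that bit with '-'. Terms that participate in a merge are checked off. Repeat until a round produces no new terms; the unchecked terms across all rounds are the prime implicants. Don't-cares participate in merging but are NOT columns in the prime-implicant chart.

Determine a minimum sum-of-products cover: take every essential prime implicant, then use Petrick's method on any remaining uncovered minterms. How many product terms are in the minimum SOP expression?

3

Round 0: 0000✓ 0010✓ 0011✓ 0100✓ 1010✓ 1100✓ 1101✓ 1110✓
Round 1: -010 -100 0-00 00-0 001- 1-10 11-0 110-
PIs = {-010, -100, 0-00, 00-0, 001-, 1-10, 11-0, 110-}
Coverage chart:
  m0: 0-00,00-0
  m2: -010,00-0,001-
  m3: 001- ←essential
  m4: -100,0-00
  m10: -010,1-10
  m14: 1-10,11-0
Essential: 001-
Petrick residual → 0-00, 1-10
Min cover (3 terms): a'c'd' + a'b'c + acd'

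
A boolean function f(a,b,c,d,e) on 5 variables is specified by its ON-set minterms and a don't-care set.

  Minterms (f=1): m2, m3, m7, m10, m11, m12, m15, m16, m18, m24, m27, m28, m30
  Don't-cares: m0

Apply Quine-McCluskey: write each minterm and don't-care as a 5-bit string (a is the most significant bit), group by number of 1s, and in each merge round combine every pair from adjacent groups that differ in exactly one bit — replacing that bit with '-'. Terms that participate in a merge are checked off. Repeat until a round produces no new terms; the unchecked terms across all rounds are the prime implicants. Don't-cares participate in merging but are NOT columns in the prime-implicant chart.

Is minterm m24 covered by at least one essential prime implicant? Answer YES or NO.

NO

size-2^0 implicants → 00000(✓)  00010(✓)  00011(✓)  00111(✓)  01010(✓)  01011(✓)  01100(✓)  01111(✓)  10000(✓)  10010(✓)  11000(✓)  11011(✓)  11100(✓)  11110(✓)
size-2^1 implicants → -0000(✓)  -0010(✓)  -1011  -1100  0-010(✓)  0-011(✓)  0-111(✓)  00-11(✓)  000-0(✓)  0001-(✓)  01-11(✓)  0101-(✓)  1-000  100-0(✓)  11-00  111-0
size-2^2 implicants → -00-0  0--11  0-01-
Unchecked terms (primes): -00-0, -1011, -1100, 0--11, 0-01-, 1-000, 11-00, 111-0
Minterm coverage:
  m2 ⊆ -00-0,0-01-
  m3 ⊆ 0--11,0-01-
  m7 ⊆ 0--11 [E]
  m10 ⊆ 0-01- [E]
  m11 ⊆ -1011,0--11,0-01-
  m12 ⊆ -1100 [E]
  m15 ⊆ 0--11 [E]
  m16 ⊆ -00-0,1-000
  m18 ⊆ -00-0 [E]
  m24 ⊆ 1-000,11-00
  m27 ⊆ -1011 [E]
  m28 ⊆ -1100,11-00,111-0
  m30 ⊆ 111-0 [E]
E = {-00-0, -1011, -1100, 0--11, 0-01-, 111-0}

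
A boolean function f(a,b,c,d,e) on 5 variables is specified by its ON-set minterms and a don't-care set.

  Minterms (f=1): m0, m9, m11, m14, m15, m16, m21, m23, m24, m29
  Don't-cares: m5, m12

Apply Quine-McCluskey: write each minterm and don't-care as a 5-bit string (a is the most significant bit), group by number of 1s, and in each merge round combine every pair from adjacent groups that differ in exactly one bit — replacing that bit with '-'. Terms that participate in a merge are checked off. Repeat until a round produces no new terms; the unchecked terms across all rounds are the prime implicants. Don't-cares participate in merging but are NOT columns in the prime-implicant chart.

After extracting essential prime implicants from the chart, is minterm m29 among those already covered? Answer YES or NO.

YES

Round 0: 00000✓ 00101✓ 01001✓ 01011✓ 01100✓ 01110✓ 01111✓ 10000✓ 10101✓ 10111✓ 11000✓ 11101✓
Round 1: -0000 -0101 01-11 010-1 011-0 0111- 1-000 1-101 101-1
PIs = {-0000, -0101, 01-11, 010-1, 011-0, 0111-, 1-000, 1-101, 101-1}
Coverage chart:
  m0: -0000 ←essential
  m9: 010-1 ←essential
  m11: 01-11,010-1
  m14: 011-0,0111-
  m15: 01-11,0111-
  m16: -0000,1-000
  m21: -0101,1-101,101-1
  m23: 101-1 ←essential
  m24: 1-000 ←essential
  m29: 1-101 ←essential
Essential: -0000, 010-1, 1-000, 1-101, 101-1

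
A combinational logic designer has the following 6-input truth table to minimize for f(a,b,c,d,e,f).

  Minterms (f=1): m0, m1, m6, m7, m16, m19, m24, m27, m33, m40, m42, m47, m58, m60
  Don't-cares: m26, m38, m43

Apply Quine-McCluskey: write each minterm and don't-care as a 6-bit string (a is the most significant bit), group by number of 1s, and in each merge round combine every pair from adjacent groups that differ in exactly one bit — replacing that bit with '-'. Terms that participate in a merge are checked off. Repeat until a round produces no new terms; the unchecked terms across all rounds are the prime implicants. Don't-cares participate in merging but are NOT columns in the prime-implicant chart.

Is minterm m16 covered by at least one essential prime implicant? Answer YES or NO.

[col 0] 000000*, 000001*, 000110*, 000111*, 010000*, 010011*, 011000*, 011010*, 011011*, 100001*, 100110*, 101000*, 101010*, 101011*, 101111*, 111010*, 111100
[col 1] -00001, -00110, -11010, 0-0000, 00000-, 00011-, 01-000, 01-011, 0110-0, 01101-, 1-1010, 101-11, 1010-0, 10101-
Prime implicants: -00001, -00110, -11010, 0-0000, 00000-, 00011-, 01-000, 01-011, 0110-0, 01101-, 1-1010, 101-11, 1010-0, 10101-, 111100
PI chart (minterm → PIs covering it):
  0 | 0-0000,00000-
  1 | -00001,00000-
  6 | -00110,00011-
  7 | 00011-  (sole → essential)
  16 | 0-0000,01-000
  19 | 01-011  (sole → essential)
  24 | 01-000,0110-0
  27 | 01-011,01101-
  33 | -00001  (sole → essential)
  40 | 1010-0  (sole → essential)
  42 | 1-1010,1010-0,10101-
  47 | 101-11  (sole → essential)
  58 | -11010,1-1010
  60 | 111100  (sole → essential)
Essential prime implicants: -00001, 00011-, 01-011, 101-11, 1010-0, 111100

NO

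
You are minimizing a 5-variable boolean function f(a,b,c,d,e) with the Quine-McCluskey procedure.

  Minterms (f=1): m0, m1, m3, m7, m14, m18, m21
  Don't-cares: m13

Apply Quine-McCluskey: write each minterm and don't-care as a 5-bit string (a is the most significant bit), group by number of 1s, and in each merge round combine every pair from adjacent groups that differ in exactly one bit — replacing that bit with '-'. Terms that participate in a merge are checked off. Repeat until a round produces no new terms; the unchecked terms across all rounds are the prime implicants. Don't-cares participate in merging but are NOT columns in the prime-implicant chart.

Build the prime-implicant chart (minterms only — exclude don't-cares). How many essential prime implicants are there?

Round 0: 00000✓ 00001✓ 00011✓ 00111✓ 01101 01110 10010 10101
Round 1: 00-11 000-1 0000-
PIs = {00-11, 000-1, 0000-, 01101, 01110, 10010, 10101}
Coverage chart:
  m0: 0000- ←essential
  m1: 000-1,0000-
  m3: 00-11,000-1
  m7: 00-11 ←essential
  m14: 01110 ←essential
  m18: 10010 ←essential
  m21: 10101 ←essential
Essential: 00-11, 0000-, 01110, 10010, 10101

5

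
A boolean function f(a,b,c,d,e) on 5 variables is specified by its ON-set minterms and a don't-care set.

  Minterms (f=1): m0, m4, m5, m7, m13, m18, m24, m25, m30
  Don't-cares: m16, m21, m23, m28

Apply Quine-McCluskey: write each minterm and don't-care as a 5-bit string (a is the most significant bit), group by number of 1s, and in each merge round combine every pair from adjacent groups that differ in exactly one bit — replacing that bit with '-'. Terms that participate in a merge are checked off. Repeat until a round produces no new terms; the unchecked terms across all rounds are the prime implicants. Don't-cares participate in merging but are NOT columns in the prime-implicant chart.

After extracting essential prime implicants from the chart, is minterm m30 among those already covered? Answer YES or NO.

size-2^0 implicants → 00000(✓)  00100(✓)  00101(✓)  00111(✓)  01101(✓)  10000(✓)  10010(✓)  10101(✓)  10111(✓)  11000(✓)  11001(✓)  11100(✓)  11110(✓)
size-2^1 implicants → -0000  -0101(✓)  -0111(✓)  0-101  00-00  001-1(✓)  0010-  1-000  100-0  101-1(✓)  11-00  1100-  111-0
size-2^2 implicants → -01-1
Unchecked terms (primes): -0000, -01-1, 0-101, 00-00, 0010-, 1-000, 100-0, 11-00, 1100-, 111-0
Minterm coverage:
  m0 ⊆ -0000,00-00
  m4 ⊆ 00-00,0010-
  m5 ⊆ -01-1,0-101,0010-
  m7 ⊆ -01-1 [E]
  m13 ⊆ 0-101 [E]
  m18 ⊆ 100-0 [E]
  m24 ⊆ 1-000,11-00,1100-
  m25 ⊆ 1100- [E]
  m30 ⊆ 111-0 [E]
E = {-01-1, 0-101, 100-0, 1100-, 111-0}

YES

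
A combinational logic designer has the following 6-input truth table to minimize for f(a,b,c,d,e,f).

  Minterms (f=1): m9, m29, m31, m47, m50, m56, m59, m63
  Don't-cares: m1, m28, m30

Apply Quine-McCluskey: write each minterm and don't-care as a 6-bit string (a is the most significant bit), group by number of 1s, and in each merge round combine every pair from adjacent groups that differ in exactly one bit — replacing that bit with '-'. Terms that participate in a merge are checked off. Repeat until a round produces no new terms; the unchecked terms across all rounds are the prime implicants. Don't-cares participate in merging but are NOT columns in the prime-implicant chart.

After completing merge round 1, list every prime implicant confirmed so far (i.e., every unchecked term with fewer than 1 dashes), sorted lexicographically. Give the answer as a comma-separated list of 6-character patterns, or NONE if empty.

110010, 111000

Round 0: 000001✓ 001001✓ 011100✓ 011101✓ 011110✓ 011111✓ 101111✓ 110010 111000 111011✓ 111111✓
Round 1: -11111 00-001 0111-0✓ 0111-1✓ 01110-✓ 01111-✓ 1-1111 111-11
Round 2: 0111--
PIs = {-11111, 00-001, 0111--, 1-1111, 110010, 111-11, 111000}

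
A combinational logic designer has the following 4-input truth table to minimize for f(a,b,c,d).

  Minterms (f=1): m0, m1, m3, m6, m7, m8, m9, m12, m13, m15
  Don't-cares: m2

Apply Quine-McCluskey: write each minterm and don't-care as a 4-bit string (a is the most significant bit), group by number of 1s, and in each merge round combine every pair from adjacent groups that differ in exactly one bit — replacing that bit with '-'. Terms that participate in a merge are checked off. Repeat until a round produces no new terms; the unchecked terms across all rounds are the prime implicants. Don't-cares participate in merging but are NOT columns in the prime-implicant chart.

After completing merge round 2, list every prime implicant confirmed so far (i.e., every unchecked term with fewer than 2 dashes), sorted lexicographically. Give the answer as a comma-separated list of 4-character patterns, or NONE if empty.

Round 0: 0000✓ 0001✓ 0010✓ 0011✓ 0110✓ 0111✓ 1000✓ 1001✓ 1100✓ 1101✓ 1111✓
Round 1: -000✓ -001✓ -111 0-10✓ 0-11✓ 00-0✓ 00-1✓ 000-✓ 001-✓ 011-✓ 1-00✓ 1-01✓ 100-✓ 11-1 110-✓
Round 2: -00- 0-1- 00-- 1-0-
PIs = {-00-, -111, 0-1-, 00--, 1-0-, 11-1}

-111, 11-1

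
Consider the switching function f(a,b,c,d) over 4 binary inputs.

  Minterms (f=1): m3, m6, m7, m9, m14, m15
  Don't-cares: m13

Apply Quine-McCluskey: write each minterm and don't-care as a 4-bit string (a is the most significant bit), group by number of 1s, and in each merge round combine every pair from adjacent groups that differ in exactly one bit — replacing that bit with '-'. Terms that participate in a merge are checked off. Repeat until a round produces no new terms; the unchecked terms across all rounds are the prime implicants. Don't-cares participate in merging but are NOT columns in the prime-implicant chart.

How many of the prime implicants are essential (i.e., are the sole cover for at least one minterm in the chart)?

[col 0] 0011*, 0110*, 0111*, 1001*, 1101*, 1110*, 1111*
[col 1] -110*, -111*, 0-11, 011-*, 1-01, 11-1, 111-*
[col 2] -11-
Prime implicants: -11-, 0-11, 1-01, 11-1
PI chart (minterm → PIs covering it):
  3 | 0-11  (sole → essential)
  6 | -11-  (sole → essential)
  7 | -11-,0-11
  9 | 1-01  (sole → essential)
  14 | -11-  (sole → essential)
  15 | -11-,11-1
Essential prime implicants: -11-, 0-11, 1-01

3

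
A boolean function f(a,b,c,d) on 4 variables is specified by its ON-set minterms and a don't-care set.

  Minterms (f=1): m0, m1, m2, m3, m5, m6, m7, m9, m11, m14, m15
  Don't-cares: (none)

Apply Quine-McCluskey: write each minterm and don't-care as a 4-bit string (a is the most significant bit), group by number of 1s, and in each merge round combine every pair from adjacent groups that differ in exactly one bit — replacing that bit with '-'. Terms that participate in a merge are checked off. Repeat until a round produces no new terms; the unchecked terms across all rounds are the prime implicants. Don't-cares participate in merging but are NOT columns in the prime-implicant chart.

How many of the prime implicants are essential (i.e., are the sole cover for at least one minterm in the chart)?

4

Round 0: 0000✓ 0001✓ 0010✓ 0011✓ 0101✓ 0110✓ 0111✓ 1001✓ 1011✓ 1110✓ 1111✓
Round 1: -001✓ -011✓ -110✓ -111✓ 0-01✓ 0-10✓ 0-11✓ 00-0✓ 00-1✓ 000-✓ 001-✓ 01-1✓ 011-✓ 1-11✓ 10-1✓ 111-✓
Round 2: --11 -0-1 -11- 0--1 0-1- 00--
PIs = {--11, -0-1, -11-, 0--1, 0-1-, 00--}
Coverage chart:
  m0: 00-- ←essential
  m1: -0-1,0--1,00--
  m2: 0-1-,00--
  m3: --11,-0-1,0--1,0-1-,00--
  m5: 0--1 ←essential
  m6: -11-,0-1-
  m7: --11,-11-,0--1,0-1-
  m9: -0-1 ←essential
  m11: --11,-0-1
  m14: -11- ←essential
  m15: --11,-11-
Essential: -0-1, -11-, 0--1, 00--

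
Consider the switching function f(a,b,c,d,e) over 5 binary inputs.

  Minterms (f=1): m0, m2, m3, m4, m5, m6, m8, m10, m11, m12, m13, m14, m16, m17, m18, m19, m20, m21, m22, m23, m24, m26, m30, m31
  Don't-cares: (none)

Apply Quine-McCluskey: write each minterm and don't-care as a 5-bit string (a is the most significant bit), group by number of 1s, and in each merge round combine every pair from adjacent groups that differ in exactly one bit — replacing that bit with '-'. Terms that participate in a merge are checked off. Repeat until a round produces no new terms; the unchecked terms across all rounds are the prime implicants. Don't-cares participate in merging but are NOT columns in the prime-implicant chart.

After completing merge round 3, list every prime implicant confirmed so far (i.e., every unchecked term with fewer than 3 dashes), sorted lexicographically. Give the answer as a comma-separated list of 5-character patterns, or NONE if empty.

-001-, -010-, 0-01-, 0-10-, 1-11-

Round 0: 00000✓ 00010✓ 00011✓ 00100✓ 00101✓ 00110✓ 01000✓ 01010✓ 01011✓ 01100✓ 01101✓ 01110✓ 10000✓ 10001✓ 10010✓ 10011✓ 10100✓ 10101✓ 10110✓ 10111✓ 11000✓ 11010✓ 11110✓ 11111✓
Round 1: -0000✓ -0010✓ -0011✓ -0100✓ -0101✓ -0110✓ -1000✓ -1010✓ -1110✓ 0-000✓ 0-010✓ 0-011✓ 0-100✓ 0-101✓ 0-110✓ 00-00✓ 00-10✓ 000-0✓ 0001-✓ 001-0✓ 0010-✓ 01-00✓ 01-10✓ 010-0✓ 0101-✓ 011-0✓ 0110-✓ 1-000✓ 1-010✓ 1-110✓ 1-111✓ 10-00✓ 10-01✓ 10-10✓ 10-11✓ 100-0✓ 100-1✓ 1000-✓ 1001-✓ 101-0✓ 101-1✓ 1010-✓ 1011-✓ 11-10✓ 110-0✓ 1111-✓
Round 2: --000✓ --010✓ --110✓ -0-00✓ -0-10✓ -00-0✓ -001- -01-0✓ -010- -1-10✓ -10-0✓ 0--00✓ 0--10✓ 0-0-0✓ 0-01- 0-1-0✓ 0-10- 00--0✓ 01--0✓ 1--10✓ 1-0-0✓ 1-11- 10--0✓ 10--1✓ 10-0-✓ 10-1-✓ 100--✓ 101--✓
Round 3: ---10 --0-0 -0--0 0---0 10---
PIs = {---10, --0-0, -0--0, -001-, -010-, 0---0, 0-01-, 0-10-, 1-11-, 10---}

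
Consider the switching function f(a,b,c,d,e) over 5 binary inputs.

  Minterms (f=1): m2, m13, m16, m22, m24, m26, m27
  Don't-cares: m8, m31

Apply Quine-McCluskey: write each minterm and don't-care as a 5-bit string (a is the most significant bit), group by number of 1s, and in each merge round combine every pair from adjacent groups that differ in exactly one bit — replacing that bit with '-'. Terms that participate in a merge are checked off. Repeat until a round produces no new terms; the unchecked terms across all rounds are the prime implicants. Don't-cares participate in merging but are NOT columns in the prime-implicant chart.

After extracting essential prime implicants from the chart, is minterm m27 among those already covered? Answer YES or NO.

Round 0: 00010 01000✓ 01101 10000✓ 10110 11000✓ 11010✓ 11011✓ 11111✓
Round 1: -1000 1-000 11-11 110-0 1101-
PIs = {-1000, 00010, 01101, 1-000, 10110, 11-11, 110-0, 1101-}
Coverage chart:
  m2: 00010 ←essential
  m13: 01101 ←essential
  m16: 1-000 ←essential
  m22: 10110 ←essential
  m24: -1000,1-000,110-0
  m26: 110-0,1101-
  m27: 11-11,1101-
Essential: 00010, 01101, 1-000, 10110

NO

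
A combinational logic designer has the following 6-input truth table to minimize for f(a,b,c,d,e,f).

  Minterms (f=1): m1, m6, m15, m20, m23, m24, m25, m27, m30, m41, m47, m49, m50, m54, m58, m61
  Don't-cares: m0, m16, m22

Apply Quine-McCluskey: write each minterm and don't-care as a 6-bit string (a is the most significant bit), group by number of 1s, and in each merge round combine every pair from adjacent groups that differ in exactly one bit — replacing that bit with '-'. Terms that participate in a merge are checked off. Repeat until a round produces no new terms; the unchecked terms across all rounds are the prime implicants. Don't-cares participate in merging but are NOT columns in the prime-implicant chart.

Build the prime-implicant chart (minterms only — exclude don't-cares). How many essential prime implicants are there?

10

Round 0: 000000✓ 000001✓ 000110✓ 001111✓ 010000✓ 010100✓ 010110✓ 010111✓ 011000✓ 011001✓ 011011✓ 011110✓ 101001 101111✓ 110001 110010✓ 110110✓ 111010✓ 111101
Round 1: -01111 -10110 0-0000 0-0110 00000- 01-000 01-110 010-00 0101-0 01011- 0110-1 01100- 11-010 110-10
PIs = {-01111, -10110, 0-0000, 0-0110, 00000-, 01-000, 01-110, 010-00, 0101-0, 01011-, 0110-1, 01100-, 101001, 11-010, 110-10, 110001, 111101}
Coverage chart:
  m1: 00000- ←essential
  m6: 0-0110 ←essential
  m15: -01111 ←essential
  m20: 010-00,0101-0
  m23: 01011- ←essential
  m24: 01-000,01100-
  m25: 0110-1,01100-
  m27: 0110-1 ←essential
  m30: 01-110 ←essential
  m41: 101001 ←essential
  m47: -01111 ←essential
  m49: 110001 ←essential
  m50: 11-010,110-10
  m54: -10110,110-10
  m58: 11-010 ←essential
  m61: 111101 ←essential
Essential: -01111, 0-0110, 00000-, 01-110, 01011-, 0110-1, 101001, 11-010, 110001, 111101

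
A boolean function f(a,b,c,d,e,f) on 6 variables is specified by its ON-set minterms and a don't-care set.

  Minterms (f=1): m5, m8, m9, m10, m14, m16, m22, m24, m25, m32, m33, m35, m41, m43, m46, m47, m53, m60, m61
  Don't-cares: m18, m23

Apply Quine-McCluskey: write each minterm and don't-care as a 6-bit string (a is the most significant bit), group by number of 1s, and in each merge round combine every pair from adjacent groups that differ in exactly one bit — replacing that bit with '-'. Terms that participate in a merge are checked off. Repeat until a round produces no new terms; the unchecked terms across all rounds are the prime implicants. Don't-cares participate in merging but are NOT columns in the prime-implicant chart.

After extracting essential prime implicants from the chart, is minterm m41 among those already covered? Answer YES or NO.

YES

Round 0: 000101 001000✓ 001001✓ 001010✓ 001110✓ 010000✓ 010010✓ 010110✓ 010111✓ 011000✓ 011001✓ 100000✓ 100001✓ 100011✓ 101001✓ 101011✓ 101110✓ 101111✓ 110101✓ 111100✓ 111101✓
Round 1: -01001 -01110 0-1000✓ 0-1001✓ 001-10 0010-0 00100-✓ 01-000 010-10 0100-0 01011- 01100-✓ 10-001✓ 10-011✓ 1000-1✓ 10000- 101-11 1010-1✓ 10111- 11-101 11110-
Round 2: 0-100- 10-0-1
PIs = {-01001, -01110, 0-100-, 000101, 001-10, 0010-0, 01-000, 010-10, 0100-0, 01011-, 10-0-1, 10000-, 101-11, 10111-, 11-101, 11110-}
Coverage chart:
  m5: 000101 ←essential
  m8: 0-100-,0010-0
  m9: -01001,0-100-
  m10: 001-10,0010-0
  m14: -01110,001-10
  m16: 01-000,0100-0
  m22: 010-10,01011-
  m24: 0-100-,01-000
  m25: 0-100- ←essential
  m32: 10000- ←essential
  m33: 10-0-1,10000-
  m35: 10-0-1 ←essential
  m41: -01001,10-0-1
  m43: 10-0-1,101-11
  m46: -01110,10111-
  m47: 101-11,10111-
  m53: 11-101 ←essential
  m60: 11110- ←essential
  m61: 11-101,11110-
Essential: 0-100-, 000101, 10-0-1, 10000-, 11-101, 11110-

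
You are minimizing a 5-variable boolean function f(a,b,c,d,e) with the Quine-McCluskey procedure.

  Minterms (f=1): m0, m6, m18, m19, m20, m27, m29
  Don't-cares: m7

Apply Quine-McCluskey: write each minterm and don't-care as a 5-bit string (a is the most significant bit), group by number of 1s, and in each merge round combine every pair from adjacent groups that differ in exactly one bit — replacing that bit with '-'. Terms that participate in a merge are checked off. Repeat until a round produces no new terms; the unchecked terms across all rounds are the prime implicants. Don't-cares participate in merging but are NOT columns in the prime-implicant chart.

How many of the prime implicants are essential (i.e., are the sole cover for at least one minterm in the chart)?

[col 0] 00000, 00110*, 00111*, 10010*, 10011*, 10100, 11011*, 11101
[col 1] 0011-, 1-011, 1001-
Prime implicants: 00000, 0011-, 1-011, 1001-, 10100, 11101
PI chart (minterm → PIs covering it):
  0 | 00000  (sole → essential)
  6 | 0011-  (sole → essential)
  18 | 1001-  (sole → essential)
  19 | 1-011,1001-
  20 | 10100  (sole → essential)
  27 | 1-011  (sole → essential)
  29 | 11101  (sole → essential)
Essential prime implicants: 00000, 0011-, 1-011, 1001-, 10100, 11101

6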